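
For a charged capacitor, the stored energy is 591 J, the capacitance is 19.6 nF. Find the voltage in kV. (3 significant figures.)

Solving E = ½C·V² for V: V = √(2E/C).
E = 591 J; C = 19.6 nF = 1.960×10^-8 F.
V = 2.456×10^5 V
2.456×10^5 V × (1 kV / 1000 V) = 245.6 kV

246 kV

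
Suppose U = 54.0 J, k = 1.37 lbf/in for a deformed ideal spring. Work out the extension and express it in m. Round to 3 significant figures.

Rearranging: x = √(2U/k).
U = 54.0 J; k = 1.37 lbf/in = 239.9 N/m.
x = 0.6709 m

0.671 m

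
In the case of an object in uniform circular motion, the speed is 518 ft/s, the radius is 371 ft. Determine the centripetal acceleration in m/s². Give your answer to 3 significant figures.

Directly: a = v²/r.
v = 518 ft/s = 157.9 m/s; r = 371 ft = 113.1 m.
a = 220.4 m/s²

220 m/s²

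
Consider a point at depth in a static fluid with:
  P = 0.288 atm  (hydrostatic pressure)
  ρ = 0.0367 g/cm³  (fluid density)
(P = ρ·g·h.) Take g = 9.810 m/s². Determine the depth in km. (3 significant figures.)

0.0811 km

Solving P = ρ·g·h for h: h = P/(ρ·g).
P = 0.288 atm = 29182 Pa; ρ = 0.0367 g/cm³ = 36.70 kg/m³; g = 9.810 m/s².
h = 81.05 m
81.05 m × (1 km / 1000 m) = 0.08105 km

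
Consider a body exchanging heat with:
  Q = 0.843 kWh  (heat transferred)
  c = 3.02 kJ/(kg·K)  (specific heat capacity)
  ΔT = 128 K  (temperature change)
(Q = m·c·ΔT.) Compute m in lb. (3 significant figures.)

17.3 lb

Solving Q = m·c·ΔT for m: m = Q/(c·ΔT).
Q = 0.843 kWh = 3.035×10^6 J; c = 3.02 kJ/(kg·K) = 3020 J/(kg·K); ΔT = 128 K.
m = 7.851 kg
7.851 kg × (1 lb / 0.4536 kg) = 17.31 lb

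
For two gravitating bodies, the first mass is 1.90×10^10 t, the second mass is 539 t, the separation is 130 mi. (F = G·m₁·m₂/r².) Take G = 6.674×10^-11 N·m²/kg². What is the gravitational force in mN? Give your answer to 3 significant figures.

From Newton's law of gravitation: F = Gm₁m₂/r².
m₁ = 1.90×10^10 t = 1.900×10^13 kg; m₂ = 539 t = 5.390×10^5 kg; r = 130 mi = 2.092×10^5 m; G = 6.674×10^-11 N·m²/kg².
F = 0.01562 N
0.01562 N × (1 mN / 0.001000 N) = 15.62 mN

15.6 mN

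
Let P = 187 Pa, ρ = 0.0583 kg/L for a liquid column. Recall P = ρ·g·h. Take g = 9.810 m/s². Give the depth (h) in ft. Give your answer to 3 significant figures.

Rearranging: h = P/(ρ·g).
P = 187 Pa; ρ = 0.0583 kg/L = 58.30 kg/m³; g = 9.810 m/s².
h = 0.3270 m
0.3270 m × (1 ft / 0.3048 m) = 1.073 ft

1.07 ft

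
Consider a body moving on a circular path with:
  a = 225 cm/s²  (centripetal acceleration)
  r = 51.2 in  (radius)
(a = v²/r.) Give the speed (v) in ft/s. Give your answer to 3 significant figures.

5.61 ft/s

Rearranging: v = √(a·r).
a = 225 cm/s² = 2.250 m/s²; r = 51.2 in = 1.300 m.
v = 1.711 m/s
1.711 m/s × (1 ft/s / 0.3048 m/s) = 5.612 ft/s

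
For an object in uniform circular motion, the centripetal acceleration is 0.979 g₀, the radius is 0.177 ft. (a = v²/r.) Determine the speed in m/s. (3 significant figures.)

0.720 m/s

Rearranging a = v²/r for v: v = √(a·r).
a = 0.979 g₀ = 9.601 m/s²; r = 0.177 ft = 0.05395 m.
v = 0.7197 m/s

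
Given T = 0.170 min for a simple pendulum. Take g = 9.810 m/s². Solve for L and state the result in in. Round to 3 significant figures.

1020 in

Solving T = 2π√(L/g) for L: L = g·(T/2π)².
T = 0.170 min = 10.20 s; g = 9.810 m/s².
L = 25.85 m
25.85 m × (1 in / 0.02540 m) = 1018 in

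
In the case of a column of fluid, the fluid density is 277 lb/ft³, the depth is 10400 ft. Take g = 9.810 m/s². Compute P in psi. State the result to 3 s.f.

P is given directly by: P = ρgh.
ρ = 277 lb/ft³ = 4437 kg/m³; h = 10400 ft = 3170 m; g = 9.810 m/s².
P = 1.380×10^8 Pa  (the unit combination reduces to kg/(m·s²) = Pa)
1.380×10^8 Pa × (1 psi / 6895 Pa) = 20012 psi

20000 psi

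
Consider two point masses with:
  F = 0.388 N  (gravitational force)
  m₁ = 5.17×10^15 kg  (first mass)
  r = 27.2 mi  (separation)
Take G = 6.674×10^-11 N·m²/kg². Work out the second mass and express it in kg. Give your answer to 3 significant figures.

Solving F = G·m₁·m₂/r² for m₂: m₂ = F·r²/(G·m₁).
F = 0.388 N; m₁ = 5.17×10^15 kg; r = 27.2 mi = 43774 m; G = 6.674×10^-11 N·m²/kg².
m₂ = 2155 kg

2150 kg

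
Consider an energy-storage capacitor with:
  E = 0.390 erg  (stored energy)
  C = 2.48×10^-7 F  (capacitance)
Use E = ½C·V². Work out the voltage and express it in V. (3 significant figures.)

0.561 V

Rearranging: V = √(2E/C).
E = 0.390 erg = 3.900×10^-8 J; C = 2.48×10^-7 F.
V = 0.5608 V  (the unit combination reduces to kg·m²/(A·s³) = V)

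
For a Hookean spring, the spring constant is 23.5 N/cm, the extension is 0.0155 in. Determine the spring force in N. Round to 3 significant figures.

F is given directly by: F = kx.
k = 23.5 N/cm = 2350 N/m; x = 0.0155 in = 3.937×10^-4 m.
F = 0.9252 N  (the unit combination reduces to kg·m/s² = N)

0.925 N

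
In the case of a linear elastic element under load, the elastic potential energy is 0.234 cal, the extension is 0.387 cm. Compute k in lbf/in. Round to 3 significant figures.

Rearranging: k = 2U/x².
U = 0.234 cal = 0.9791 J; x = 0.387 cm = 0.003870 m.
k = 1.307×10^5 N/m
1.307×10^5 N/m × (1 lbf/in / 175.1 N/m) = 746.6 lbf/in

747 lbf/in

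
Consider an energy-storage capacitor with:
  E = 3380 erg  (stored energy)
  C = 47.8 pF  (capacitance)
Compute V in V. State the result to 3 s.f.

Solving E = ½C·V² for V: V = √(2E/C).
E = 3380 erg = 3.380×10^-4 J; C = 47.8 pF = 4.780×10^-11 F.
V = 3761 V

3760 V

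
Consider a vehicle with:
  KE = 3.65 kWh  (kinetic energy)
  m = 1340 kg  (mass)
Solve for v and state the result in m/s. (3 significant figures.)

140 m/s

Solving KE = ½mv² for v: v = √(2·KE/m).
KE = 3.65 kWh = 1.314×10^7 J; m = 1340 kg.
v = 140.0 m/s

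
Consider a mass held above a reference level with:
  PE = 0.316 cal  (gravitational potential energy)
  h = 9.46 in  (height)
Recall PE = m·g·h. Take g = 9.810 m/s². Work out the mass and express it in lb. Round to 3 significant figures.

Solving PE = m·g·h for m: m = PE/(g·h).
PE = 0.316 cal = 1.322 J; h = 9.46 in = 0.2403 m; g = 9.810 m/s².
m = 0.5609 kg
0.5609 kg × (1 lb / 0.4536 kg) = 1.237 lb

1.24 lb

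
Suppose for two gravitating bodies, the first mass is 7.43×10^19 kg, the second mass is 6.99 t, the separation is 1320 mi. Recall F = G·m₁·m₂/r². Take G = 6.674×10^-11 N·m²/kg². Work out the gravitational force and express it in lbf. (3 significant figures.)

From Newton's law of gravitation: F = Gm₁m₂/r².
m₁ = 7.43×10^19 kg; m₂ = 6.99 t = 6990 kg; r = 1320 mi = 2.124×10^6 m; G = 6.674×10^-11 N·m²/kg².
F = 7.681 N
7.681 N × (1 lbf / 4.448 N) = 1.727 lbf

1.73 lbf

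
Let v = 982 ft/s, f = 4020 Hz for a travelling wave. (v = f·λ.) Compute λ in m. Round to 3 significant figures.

Rearranging v = f·λ for λ: λ = v/f.
v = 982 ft/s = 299.3 m/s; f = 4020 Hz.
λ = 0.07446 m

0.0745 m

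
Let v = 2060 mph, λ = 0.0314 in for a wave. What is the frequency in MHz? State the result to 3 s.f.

1.15 MHz

Rearranging: f = v/λ.
v = 2060 mph = 920.9 m/s; λ = 0.0314 in = 7.976×10^-4 m.
f = 1.155×10^6 Hz
1.155×10^6 Hz × (1 MHz / 1.000×10^6 Hz) = 1.155 MHz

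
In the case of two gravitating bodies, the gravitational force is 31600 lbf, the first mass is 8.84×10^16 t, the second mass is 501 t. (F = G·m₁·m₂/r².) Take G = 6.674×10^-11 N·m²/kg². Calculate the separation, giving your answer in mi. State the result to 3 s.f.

From Newton's law of gravitation: r = √(G·m₁m₂/F).
F = 31600 lbf = 1.406×10^5 N; m₁ = 8.84×10^16 t = 8.840×10^19 kg; m₂ = 501 t = 5.010×10^5 kg; G = 6.674×10^-11 N·m²/kg².
r = 1.450×10^5 m
1.450×10^5 m × (1 mi / 1609 m) = 90.11 mi

90.1 mi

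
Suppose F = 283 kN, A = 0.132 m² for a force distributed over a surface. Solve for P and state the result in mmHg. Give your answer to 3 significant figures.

Directly: P = F/A.
F = 283 kN = 2.830×10^5 N; A = 0.132 m².
P = 2.144×10^6 Pa
2.144×10^6 Pa × (1 mmHg / 133.3 Pa) = 16081 mmHg

16100 mmHg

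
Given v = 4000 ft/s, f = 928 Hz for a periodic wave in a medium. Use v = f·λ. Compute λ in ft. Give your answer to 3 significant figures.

Rearranging v = f·λ for λ: λ = v/f.
v = 4000 ft/s = 1219 m/s; f = 928 Hz.
λ = 1.314 m
1.314 m × (1 ft / 0.3048 m) = 4.310 ft

4.31 ft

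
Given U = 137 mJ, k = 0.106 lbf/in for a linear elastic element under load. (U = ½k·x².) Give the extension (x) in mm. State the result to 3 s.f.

121 mm

Rearranging: x = √(2U/k).
U = 137 mJ = 0.1370 J; k = 0.106 lbf/in = 18.56 N/m.
x = 0.1215 m
0.1215 m × (1 mm / 0.001000 m) = 121.5 mm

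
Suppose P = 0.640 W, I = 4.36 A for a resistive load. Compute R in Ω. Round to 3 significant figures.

Rearranging P = I²R for R: R = P/I².
P = 0.640 W; I = 4.36 A.
R = 0.03367 Ω

0.0337 Ω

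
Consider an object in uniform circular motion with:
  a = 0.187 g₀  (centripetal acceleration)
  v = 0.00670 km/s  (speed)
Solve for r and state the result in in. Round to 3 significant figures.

964 in

Solving a = v²/r for r: r = v²/a.
a = 0.187 g₀ = 1.834 m/s²; v = 0.00670 km/s = 6.700 m/s.
r = 24.48 m
24.48 m × (1 in / 0.02540 m) = 963.7 in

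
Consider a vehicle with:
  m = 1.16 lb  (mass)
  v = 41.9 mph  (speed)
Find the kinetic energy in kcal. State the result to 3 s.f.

Directly: KE = ½mv².
m = 1.16 lb = 0.5262 kg; v = 41.9 mph = 18.73 m/s.
KE = 92.30 J
92.30 J × (1 kcal / 4184 J) = 0.02206 kcal

0.0221 kcal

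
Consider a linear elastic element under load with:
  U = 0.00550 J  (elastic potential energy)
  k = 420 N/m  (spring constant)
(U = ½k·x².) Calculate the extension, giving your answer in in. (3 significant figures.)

Rearranging U = ½k·x² for x: x = √(2U/k).
U = 0.00550 J; k = 420 N/m.
x = 0.005118 m
0.005118 m × (1 in / 0.02540 m) = 0.2015 in

0.201 in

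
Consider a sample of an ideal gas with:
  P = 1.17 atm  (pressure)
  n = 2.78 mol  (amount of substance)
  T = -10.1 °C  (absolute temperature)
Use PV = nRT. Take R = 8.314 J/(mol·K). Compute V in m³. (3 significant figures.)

Rearranging: V = nRT/P.
P = 1.17 atm = 1.186×10^5 Pa; n = 2.78 mol; T = -10.1 °C = 263.0 K; R = 8.314 J/(mol·K).
V = 0.05129 m³

0.0513 m³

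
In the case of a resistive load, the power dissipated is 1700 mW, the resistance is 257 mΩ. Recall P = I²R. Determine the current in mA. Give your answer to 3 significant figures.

Rearranging P = I²R for I: I = √(P/R).
P = 1700 mW = 1.700 W; R = 257 mΩ = 0.2570 Ω.
I = 2.572 A
2.572 A × (1 mA / 0.001000 A) = 2572 mA

2570 mA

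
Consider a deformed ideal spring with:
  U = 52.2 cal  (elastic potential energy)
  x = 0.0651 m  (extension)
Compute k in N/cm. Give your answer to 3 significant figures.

1030 N/cm

Rearranging: k = 2U/x².
U = 52.2 cal = 218.4 J; x = 0.0651 m.
k = 1.031×10^5 N/m
1.031×10^5 N/m × (1 N/cm / 100.0 N/m) = 1031 N/cm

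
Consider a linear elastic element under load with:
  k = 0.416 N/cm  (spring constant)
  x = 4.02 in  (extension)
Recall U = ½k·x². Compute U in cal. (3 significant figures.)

U is given directly by: U = ½kx².
k = 0.416 N/cm = 41.60 N/m; x = 4.02 in = 0.1021 m.
U = 0.2169 J  (the unit combination reduces to kg·m²/s² = J)
0.2169 J × (1 cal / 4.184 J) = 0.05183 cal

0.0518 cal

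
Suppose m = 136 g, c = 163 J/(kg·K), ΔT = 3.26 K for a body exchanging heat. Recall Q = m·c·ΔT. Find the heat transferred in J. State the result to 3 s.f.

72.3 J

Directly: Q = mcΔT.
m = 136 g = 0.1360 kg; c = 163 J/(kg·K); ΔT = 3.26 K.
Q = 72.27 J  (the unit combination reduces to kg·m²/s² = J)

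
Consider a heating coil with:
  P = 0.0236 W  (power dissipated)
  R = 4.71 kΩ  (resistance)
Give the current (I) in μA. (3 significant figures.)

Rearranging P = I²R for I: I = √(P/R).
P = 0.0236 W; R = 4.71 kΩ = 4710 Ω.
I = 0.002238 A
0.002238 A × (1 μA / 1.000×10^-6 A) = 2238 μA

2240 μA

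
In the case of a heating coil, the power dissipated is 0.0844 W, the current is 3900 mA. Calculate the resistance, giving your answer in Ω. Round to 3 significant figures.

0.00555 Ω

Solving P = I²R for R: R = P/I².
P = 0.0844 W; I = 3900 mA = 3.900 A.
R = 0.005549 Ω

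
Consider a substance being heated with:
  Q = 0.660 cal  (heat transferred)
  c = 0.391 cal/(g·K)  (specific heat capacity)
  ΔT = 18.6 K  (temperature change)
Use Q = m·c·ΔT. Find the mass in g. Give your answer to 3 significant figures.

Rearranging: m = Q/(c·ΔT).
Q = 0.660 cal = 2.761 J; c = 0.391 cal/(g·K) = 1636 J/(kg·K); ΔT = 18.6 K.
m = 9.075×10^-5 kg
9.075×10^-5 kg × (1 g / 0.001000 kg) = 0.09075 g

0.0908 g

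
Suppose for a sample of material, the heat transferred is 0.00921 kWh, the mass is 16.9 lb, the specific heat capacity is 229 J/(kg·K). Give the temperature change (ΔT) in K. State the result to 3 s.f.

Solving Q = m·c·ΔT for ΔT: ΔT = Q/(m·c).
Q = 0.00921 kWh = 33156 J; m = 16.9 lb = 7.666 kg; c = 229 J/(kg·K).
ΔT = 18.89 K

18.9 K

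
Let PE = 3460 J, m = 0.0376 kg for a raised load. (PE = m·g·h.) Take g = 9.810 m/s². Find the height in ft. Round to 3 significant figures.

30800 ft

Solving PE = m·g·h for h: h = PE/(m·g).
PE = 3460 J; m = 0.0376 kg; g = 9.810 m/s².
h = 9380 m
9380 m × (1 ft / 0.3048 m) = 30775 ft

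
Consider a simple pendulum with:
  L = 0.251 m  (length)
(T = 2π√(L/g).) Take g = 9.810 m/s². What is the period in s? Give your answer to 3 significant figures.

Directly: T = 2π√(L/g).
L = 0.251 m; g = 9.810 m/s².
T = 1.005 s

1.01 s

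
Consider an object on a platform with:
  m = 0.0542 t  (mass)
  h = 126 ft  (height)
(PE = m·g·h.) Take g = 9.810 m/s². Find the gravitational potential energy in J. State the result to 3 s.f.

Directly: PE = mgh.
m = 0.0542 t = 54.20 kg; h = 126 ft = 38.40 m; g = 9.810 m/s².
PE = 20420 J  (the unit combination reduces to kg·m²/s² = J)

20400 J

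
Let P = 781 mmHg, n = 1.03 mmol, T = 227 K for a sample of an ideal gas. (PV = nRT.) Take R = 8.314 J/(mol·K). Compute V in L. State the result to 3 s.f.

0.0187 L

From the ideal-gas law: V = nRT/P.
P = 781 mmHg = 1.041×10^5 Pa; n = 1.03 mmol = 0.001030 mol; T = 227 K; R = 8.314 J/(mol·K).
V = 1.867×10^-5 m³
1.867×10^-5 m³ × (1 L / 0.001000 m³) = 0.01867 L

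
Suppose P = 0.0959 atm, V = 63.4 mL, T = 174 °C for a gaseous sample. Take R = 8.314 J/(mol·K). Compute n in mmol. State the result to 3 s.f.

From the ideal-gas law: n = PV/(RT).
P = 0.0959 atm = 9717 Pa; V = 63.4 mL = 6.340×10^-5 m³; T = 174 °C = 447.1 K; R = 8.314 J/(mol·K).
n = 1.657×10^-4 mol
1.657×10^-4 mol × (1 mmol / 0.001000 mol) = 0.1657 mmol

0.166 mmol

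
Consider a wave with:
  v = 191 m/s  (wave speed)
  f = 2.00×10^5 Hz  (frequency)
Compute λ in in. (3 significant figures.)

Solving v = f·λ for λ: λ = v/f.
v = 191 m/s; f = 2.00×10^5 Hz.
λ = 9.550×10^-4 m
9.550×10^-4 m × (1 in / 0.02540 m) = 0.03760 in

0.0376 in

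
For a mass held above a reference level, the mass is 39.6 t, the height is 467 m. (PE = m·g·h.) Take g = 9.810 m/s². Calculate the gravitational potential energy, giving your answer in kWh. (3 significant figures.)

50.4 kWh

PE is given directly by: PE = mgh.
m = 39.6 t = 39600 kg; h = 467 m; g = 9.810 m/s².
PE = 1.814×10^8 J  (the unit combination reduces to kg·m²/s² = J)
1.814×10^8 J × (1 kWh / 3.600×10^6 J) = 50.39 kWh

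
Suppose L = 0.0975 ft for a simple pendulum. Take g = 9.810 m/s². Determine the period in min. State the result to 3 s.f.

0.00576 min

Directly: T = 2π√(L/g).
L = 0.0975 ft = 0.02972 m; g = 9.810 m/s².
T = 0.3458 s
0.3458 s × (1 min / 60.00 s) = 0.005764 min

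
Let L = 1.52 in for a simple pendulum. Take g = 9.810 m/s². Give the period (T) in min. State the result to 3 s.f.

0.00657 min

Directly: T = 2π√(L/g).
L = 1.52 in = 0.03861 m; g = 9.810 m/s².
T = 0.3942 s
0.3942 s × (1 min / 60.00 s) = 0.006570 min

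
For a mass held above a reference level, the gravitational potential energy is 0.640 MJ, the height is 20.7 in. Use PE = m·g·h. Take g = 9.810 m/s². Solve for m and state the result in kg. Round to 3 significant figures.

1.24×10^5 kg

Rearranging PE = m·g·h for m: m = PE/(g·h).
PE = 0.640 MJ = 6.400×10^5 J; h = 20.7 in = 0.5258 m; g = 9.810 m/s².
m = 1.241×10^5 kg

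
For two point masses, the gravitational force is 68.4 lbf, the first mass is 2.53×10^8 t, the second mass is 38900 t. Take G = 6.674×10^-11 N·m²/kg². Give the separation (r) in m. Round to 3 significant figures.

From Newton's law of gravitation: r = √(G·m₁m₂/F).
F = 68.4 lbf = 304.3 N; m₁ = 2.53×10^8 t = 2.530×10^11 kg; m₂ = 38900 t = 3.890×10^7 kg; G = 6.674×10^-11 N·m²/kg².
r = 1469 m

1470 m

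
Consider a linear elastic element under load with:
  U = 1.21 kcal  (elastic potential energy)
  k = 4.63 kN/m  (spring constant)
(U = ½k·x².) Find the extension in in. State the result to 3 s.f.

Solving U = ½k·x² for x: x = √(2U/k).
U = 1.21 kcal = 5063 J; k = 4.63 kN/m = 4630 N/m.
x = 1.479 m
1.479 m × (1 in / 0.02540 m) = 58.22 in

58.2 in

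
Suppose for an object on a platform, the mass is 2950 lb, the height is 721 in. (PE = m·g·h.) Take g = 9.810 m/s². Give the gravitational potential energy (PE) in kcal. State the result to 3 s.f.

Directly: PE = mgh.
m = 2950 lb = 1338 kg; h = 721 in = 18.31 m; g = 9.810 m/s².
PE = 2.404×10^5 J
2.404×10^5 J × (1 kcal / 4184 J) = 57.46 kcal

57.5 kcal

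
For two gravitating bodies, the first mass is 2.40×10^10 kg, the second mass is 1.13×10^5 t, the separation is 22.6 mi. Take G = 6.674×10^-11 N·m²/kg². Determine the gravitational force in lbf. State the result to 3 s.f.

From Newton's law of gravitation: F = Gm₁m₂/r².
m₁ = 2.40×10^10 kg; m₂ = 1.13×10^5 t = 1.130×10^8 kg; r = 22.6 mi = 36371 m; G = 6.674×10^-11 N·m²/kg².
F = 0.1368 N
0.1368 N × (1 lbf / 4.448 N) = 0.03076 lbf

0.0308 lbf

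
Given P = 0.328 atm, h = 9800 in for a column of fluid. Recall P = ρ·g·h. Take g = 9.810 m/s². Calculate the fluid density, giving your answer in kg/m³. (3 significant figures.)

Solving P = ρ·g·h for ρ: ρ = P/(g·h).
P = 0.328 atm = 33235 Pa; h = 9800 in = 248.9 m; g = 9.810 m/s².
ρ = 13.61 kg/m³

13.6 kg/m³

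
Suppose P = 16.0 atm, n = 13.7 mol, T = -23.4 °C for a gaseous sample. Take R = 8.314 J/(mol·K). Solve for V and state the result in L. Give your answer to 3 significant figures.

From the ideal-gas law: V = nRT/P.
P = 16.0 atm = 1.621×10^6 Pa; n = 13.7 mol; T = -23.4 °C = 249.7 K; R = 8.314 J/(mol·K).
V = 0.01755 m³
0.01755 m³ × (1 L / 0.001000 m³) = 17.55 L

17.5 L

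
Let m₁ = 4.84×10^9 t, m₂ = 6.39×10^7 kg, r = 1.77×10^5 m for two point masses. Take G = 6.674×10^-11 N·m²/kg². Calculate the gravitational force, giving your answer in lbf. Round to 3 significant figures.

F is given directly by: F = Gm₁m₂/r².
m₁ = 4.84×10^9 t = 4.840×10^12 kg; m₂ = 6.39×10^7 kg; r = 1.77×10^5 m; G = 6.674×10^-11 N·m²/kg².
F = 0.6588 N  (the unit combination reduces to kg·m/s² = N)
0.6588 N × (1 lbf / 4.448 N) = 0.1481 lbf

0.148 lbf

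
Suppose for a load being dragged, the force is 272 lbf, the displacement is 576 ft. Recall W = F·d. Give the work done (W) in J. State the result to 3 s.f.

W is given directly by: W = F·d.
F = 272 lbf = 1210 N; d = 576 ft = 175.6 m.
W = 2.124×10^5 J

2.12×10^5 J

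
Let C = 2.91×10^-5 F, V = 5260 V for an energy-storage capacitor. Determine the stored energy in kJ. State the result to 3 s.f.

0.403 kJ

Directly: E = ½CV².
C = 2.91×10^-5 F; V = 5260 V.
E = 402.6 J
402.6 J × (1 kJ / 1000 J) = 0.4026 kJ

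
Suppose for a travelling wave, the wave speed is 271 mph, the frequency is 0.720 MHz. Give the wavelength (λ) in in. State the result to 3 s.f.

0.00662 in

Solving v = f·λ for λ: λ = v/f.
v = 271 mph = 121.1 m/s; f = 0.720 MHz = 7.200×10^5 Hz.
λ = 1.683×10^-4 m
1.683×10^-4 m × (1 in / 0.02540 m) = 0.006624 in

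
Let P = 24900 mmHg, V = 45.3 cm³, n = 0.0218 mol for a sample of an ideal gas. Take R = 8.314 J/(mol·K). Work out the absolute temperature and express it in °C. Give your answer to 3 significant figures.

From the ideal-gas law: T = PV/(nR).
P = 24900 mmHg = 3.320×10^6 Pa; V = 45.3 cm³ = 4.530×10^-5 m³; n = 0.0218 mol; R = 8.314 J/(mol·K).
T = 829.7 K
829.7 K − 273.15 = 556.6 °C

557 °C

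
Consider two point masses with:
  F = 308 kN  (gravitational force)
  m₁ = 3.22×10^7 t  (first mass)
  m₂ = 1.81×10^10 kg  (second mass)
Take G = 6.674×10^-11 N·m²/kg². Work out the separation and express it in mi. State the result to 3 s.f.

From Newton's law of gravitation: r = √(G·m₁m₂/F).
F = 308 kN = 3.080×10^5 N; m₁ = 3.22×10^7 t = 3.220×10^10 kg; m₂ = 1.81×10^10 kg; G = 6.674×10^-11 N·m²/kg².
r = 355.4 m
355.4 m × (1 mi / 1609 m) = 0.2208 mi

0.221 mi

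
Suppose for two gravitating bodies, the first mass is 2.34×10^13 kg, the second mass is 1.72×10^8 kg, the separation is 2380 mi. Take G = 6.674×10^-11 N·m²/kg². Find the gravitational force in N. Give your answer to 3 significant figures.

0.0183 N

From Newton's law of gravitation: F = Gm₁m₂/r².
m₁ = 2.34×10^13 kg; m₂ = 1.72×10^8 kg; r = 2380 mi = 3.830×10^6 m; G = 6.674×10^-11 N·m²/kg².
F = 0.01831 N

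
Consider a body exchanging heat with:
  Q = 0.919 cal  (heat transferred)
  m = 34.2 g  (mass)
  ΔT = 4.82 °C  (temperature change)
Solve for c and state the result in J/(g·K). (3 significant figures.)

0.0233 J/(g·K)

Solving Q = m·c·ΔT for c: c = Q/(m·ΔT).
Q = 0.919 cal = 3.845 J; m = 34.2 g = 0.03420 kg; ΔT = 4.82 °C = 4.820 K.
c = 23.33 J/(kg·K)
23.33 J/(kg·K) × (1 J/(g·K) / 1000 J/(kg·K)) = 0.02333 J/(g·K)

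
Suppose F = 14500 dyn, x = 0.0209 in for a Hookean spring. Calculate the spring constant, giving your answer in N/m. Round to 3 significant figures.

273 N/m

Rearranging: k = F/x.
F = 14500 dyn = 0.1450 N; x = 0.0209 in = 5.309×10^-4 m.
k = 273.1 N/m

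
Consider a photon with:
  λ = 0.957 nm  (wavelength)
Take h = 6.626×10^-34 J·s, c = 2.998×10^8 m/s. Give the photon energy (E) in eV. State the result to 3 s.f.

1300 eV

Directly: E = hc/λ.
λ = 0.957 nm = 9.570×10^-10 m; h = 6.626×10^-34 J·s; c = 2.998×10^8 m/s.
E = 2.076×10^-16 J
2.076×10^-16 J × (1 eV / 1.602×10^-19 J) = 1296 eV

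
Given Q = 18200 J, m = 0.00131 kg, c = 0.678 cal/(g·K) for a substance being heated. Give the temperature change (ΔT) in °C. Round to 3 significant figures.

4900 °C

Rearranging Q = m·c·ΔT for ΔT: ΔT = Q/(m·c).
Q = 18200 J; m = 0.00131 kg; c = 0.678 cal/(g·K) = 2837 J/(kg·K).
ΔT = 4898 K
Since 1 °C = 1 K, 4898 °C.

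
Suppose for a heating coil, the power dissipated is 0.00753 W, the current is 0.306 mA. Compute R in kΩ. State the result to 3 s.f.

80.4 kΩ

Rearranging: R = P/I².
P = 0.00753 W; I = 0.306 mA = 3.060×10^-4 A.
R = 80418 Ω
80418 Ω × (1 kΩ / 1000 Ω) = 80.42 kΩ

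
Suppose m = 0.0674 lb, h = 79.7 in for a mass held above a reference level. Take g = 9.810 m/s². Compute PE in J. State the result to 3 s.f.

PE is given directly by: PE = mgh.
m = 0.0674 lb = 0.03057 kg; h = 79.7 in = 2.024 m; g = 9.810 m/s².
PE = 0.6071 J

0.607 J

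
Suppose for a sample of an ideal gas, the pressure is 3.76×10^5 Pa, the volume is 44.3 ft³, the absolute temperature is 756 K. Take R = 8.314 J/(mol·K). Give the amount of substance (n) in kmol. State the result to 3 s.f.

Rearranging: n = PV/(RT).
P = 3.76×10^5 Pa; V = 44.3 ft³ = 1.254 m³; T = 756 K; R = 8.314 J/(mol·K).
n = 75.04 mol
75.04 mol × (1 kmol / 1000 mol) = 0.07504 kmol

0.0750 kmol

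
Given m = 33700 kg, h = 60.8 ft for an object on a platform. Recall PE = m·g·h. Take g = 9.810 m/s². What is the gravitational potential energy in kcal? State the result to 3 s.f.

1460 kcal

PE is given directly by: PE = mgh.
m = 33700 kg; h = 60.8 ft = 18.53 m; g = 9.810 m/s².
PE = 6.127×10^6 J
6.127×10^6 J × (1 kcal / 4184 J) = 1464 kcal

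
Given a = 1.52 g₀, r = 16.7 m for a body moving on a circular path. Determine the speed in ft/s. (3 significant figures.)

Rearranging a = v²/r for v: v = √(a·r).
a = 1.52 g₀ = 14.91 m/s²; r = 16.7 m.
v = 15.78 m/s
15.78 m/s × (1 ft/s / 0.3048 m/s) = 51.76 ft/s

51.8 ft/s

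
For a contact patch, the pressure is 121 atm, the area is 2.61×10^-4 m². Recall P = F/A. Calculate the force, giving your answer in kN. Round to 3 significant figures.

3.20 kN

Rearranging P = F/A for F: F = P·A.
P = 121 atm = 1.226×10^7 Pa; A = 2.61×10^-4 m².
F = 3200 N  (the unit combination reduces to kg·m/s² = N)
3200 N × (1 kN / 1000 N) = 3.200 kN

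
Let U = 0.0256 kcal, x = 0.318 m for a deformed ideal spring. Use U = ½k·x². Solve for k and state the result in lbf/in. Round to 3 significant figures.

12.1 lbf/in

Rearranging: k = 2U/x².
U = 0.0256 kcal = 107.1 J; x = 0.318 m.
k = 2118 N/m
2118 N/m × (1 lbf/in / 175.1 N/m) = 12.10 lbf/in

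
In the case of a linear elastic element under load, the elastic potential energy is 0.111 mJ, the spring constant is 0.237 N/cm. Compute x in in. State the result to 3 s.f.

Rearranging: x = √(2U/k).
U = 0.111 mJ = 1.110×10^-4 J; k = 0.237 N/cm = 23.70 N/m.
x = 0.003061 m
0.003061 m × (1 in / 0.02540 m) = 0.1205 in

0.120 in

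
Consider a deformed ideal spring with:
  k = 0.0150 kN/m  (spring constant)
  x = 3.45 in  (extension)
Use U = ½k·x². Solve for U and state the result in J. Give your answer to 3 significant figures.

0.0576 J

Directly: U = ½kx².
k = 0.0150 kN/m = 15.00 N/m; x = 3.45 in = 0.08763 m.
U = 0.05759 J  (the unit combination reduces to kg·m²/s² = J)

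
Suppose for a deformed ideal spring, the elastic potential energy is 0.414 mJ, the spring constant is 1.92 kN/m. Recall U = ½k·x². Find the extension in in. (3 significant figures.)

0.0259 in

Rearranging U = ½k·x² for x: x = √(2U/k).
U = 0.414 mJ = 4.140×10^-4 J; k = 1.92 kN/m = 1920 N/m.
x = 6.567×10^-4 m
6.567×10^-4 m × (1 in / 0.02540 m) = 0.02585 in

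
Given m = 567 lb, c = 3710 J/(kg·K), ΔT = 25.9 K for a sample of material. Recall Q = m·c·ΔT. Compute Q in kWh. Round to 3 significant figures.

6.86 kWh

Q is given directly by: Q = mcΔT.
m = 567 lb = 257.2 kg; c = 3710 J/(kg·K); ΔT = 25.9 K.
Q = 2.471×10^7 J
2.471×10^7 J × (1 kWh / 3.600×10^6 J) = 6.865 kWh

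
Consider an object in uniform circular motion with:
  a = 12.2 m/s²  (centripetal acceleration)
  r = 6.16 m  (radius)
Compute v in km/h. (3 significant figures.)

Rearranging a = v²/r for v: v = √(a·r).
a = 12.2 m/s²; r = 6.16 m.
v = 8.669 m/s
8.669 m/s × (1 km/h / 0.2778 m/s) = 31.21 km/h

31.2 km/h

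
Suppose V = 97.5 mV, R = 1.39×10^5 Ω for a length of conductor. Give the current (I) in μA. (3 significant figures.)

From Ohm's law: I = V/R.
V = 97.5 mV = 0.09750 V; R = 1.39×10^5 Ω.
I = 7.014×10^-7 A
7.014×10^-7 A × (1 μA / 1.000×10^-6 A) = 0.7014 μA

0.701 μA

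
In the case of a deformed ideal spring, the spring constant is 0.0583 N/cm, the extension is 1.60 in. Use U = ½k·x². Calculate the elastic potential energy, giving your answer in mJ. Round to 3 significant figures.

4.81 mJ

Directly: U = ½kx².
k = 0.0583 N/cm = 5.830 N/m; x = 1.60 in = 0.04064 m.
U = 0.004814 J
0.004814 J × (1 mJ / 0.001000 J) = 4.814 mJ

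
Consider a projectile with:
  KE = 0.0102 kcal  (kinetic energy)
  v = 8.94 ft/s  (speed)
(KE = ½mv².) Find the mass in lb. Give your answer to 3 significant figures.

25.3 lb

Rearranging KE = ½mv² for m: m = 2·KE/v².
KE = 0.0102 kcal = 42.68 J; v = 8.94 ft/s = 2.725 m/s.
m = 11.50 kg
11.50 kg × (1 lb / 0.4536 kg) = 25.34 lb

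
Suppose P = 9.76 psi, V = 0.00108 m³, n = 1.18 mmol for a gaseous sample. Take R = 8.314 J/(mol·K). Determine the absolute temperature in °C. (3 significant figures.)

From the ideal-gas law: T = PV/(nR).
P = 9.76 psi = 67293 Pa; V = 0.00108 m³; n = 1.18 mmol = 0.001180 mol; R = 8.314 J/(mol·K).
T = 7408 K
7408 K − 273.15 = 7135 °C

7130 °C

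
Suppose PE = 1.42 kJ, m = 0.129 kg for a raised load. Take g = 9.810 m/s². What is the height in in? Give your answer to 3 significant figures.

44200 in

Rearranging: h = PE/(m·g).
PE = 1.42 kJ = 1420 J; m = 0.129 kg; g = 9.810 m/s².
h = 1122 m
1122 m × (1 in / 0.02540 m) = 44177 in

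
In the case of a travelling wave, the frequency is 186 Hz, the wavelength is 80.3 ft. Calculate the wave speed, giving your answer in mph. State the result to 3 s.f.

10200 mph

Directly: v = fλ.
f = 186 Hz; λ = 80.3 ft = 24.48 m.
v = 4552 m/s
4552 m/s × (1 mph / 0.4470 m/s) = 10184 mph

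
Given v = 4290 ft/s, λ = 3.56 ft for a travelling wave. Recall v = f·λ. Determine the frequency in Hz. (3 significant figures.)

1210 Hz

Rearranging v = f·λ for f: f = v/λ.
v = 4290 ft/s = 1308 m/s; λ = 3.56 ft = 1.085 m.
f = 1205 Hz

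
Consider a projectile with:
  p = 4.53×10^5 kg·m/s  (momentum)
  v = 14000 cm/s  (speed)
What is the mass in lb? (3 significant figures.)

Solving p = m·v for m: m = p/v.
p = 4.53×10^5 kg·m/s; v = 14000 cm/s = 140.0 m/s.
m = 3236 kg
3236 kg × (1 lb / 0.4536 kg) = 7134 lb

7130 lb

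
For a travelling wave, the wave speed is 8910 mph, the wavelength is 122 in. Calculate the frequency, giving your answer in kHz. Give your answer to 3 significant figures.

Solving v = f·λ for f: f = v/λ.
v = 8910 mph = 3983 m/s; λ = 122 in = 3.099 m.
f = 1285 Hz
1285 Hz × (1 kHz / 1000 Hz) = 1.285 kHz

1.29 kHz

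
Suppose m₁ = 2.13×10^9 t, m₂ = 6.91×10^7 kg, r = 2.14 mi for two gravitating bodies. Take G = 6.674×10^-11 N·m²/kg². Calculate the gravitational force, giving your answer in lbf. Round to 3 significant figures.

186 lbf

From Newton's law of gravitation: F = Gm₁m₂/r².
m₁ = 2.13×10^9 t = 2.130×10^12 kg; m₂ = 6.91×10^7 kg; r = 2.14 mi = 3444 m; G = 6.674×10^-11 N·m²/kg².
F = 828.2 N
828.2 N × (1 lbf / 4.448 N) = 186.2 lbf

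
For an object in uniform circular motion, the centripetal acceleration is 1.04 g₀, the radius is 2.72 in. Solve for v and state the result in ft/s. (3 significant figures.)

2.75 ft/s

Rearranging a = v²/r for v: v = √(a·r).
a = 1.04 g₀ = 10.20 m/s²; r = 2.72 in = 0.06909 m.
v = 0.8394 m/s
0.8394 m/s × (1 ft/s / 0.3048 m/s) = 2.754 ft/s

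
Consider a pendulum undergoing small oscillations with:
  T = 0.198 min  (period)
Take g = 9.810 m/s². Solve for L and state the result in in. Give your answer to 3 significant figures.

1380 in

Rearranging: L = g·(T/2π)².
T = 0.198 min = 11.88 s; g = 9.810 m/s².
L = 35.07 m
35.07 m × (1 in / 0.02540 m) = 1381 in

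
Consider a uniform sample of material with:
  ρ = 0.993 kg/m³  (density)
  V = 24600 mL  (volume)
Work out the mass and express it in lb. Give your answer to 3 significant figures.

0.0539 lb

Rearranging ρ = m/V for m: m = ρV.
ρ = 0.993 kg/m³; V = 24600 mL = 0.02460 m³.
m = 0.02443 kg
0.02443 kg × (1 lb / 0.4536 kg) = 0.05385 lb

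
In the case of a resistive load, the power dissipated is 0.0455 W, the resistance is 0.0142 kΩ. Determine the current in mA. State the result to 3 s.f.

Rearranging P = I²R for I: I = √(P/R).
P = 0.0455 W; R = 0.0142 kΩ = 14.20 Ω.
I = 0.05661 A
0.05661 A × (1 mA / 0.001000 A) = 56.61 mA

56.6 mA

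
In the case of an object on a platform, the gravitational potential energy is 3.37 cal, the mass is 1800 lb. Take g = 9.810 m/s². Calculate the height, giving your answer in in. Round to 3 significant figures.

0.0693 in

Solving PE = m·g·h for h: h = PE/(m·g).
PE = 3.37 cal = 14.10 J; m = 1800 lb = 816.5 kg; g = 9.810 m/s².
h = 0.001760 m
0.001760 m × (1 in / 0.02540 m) = 0.06931 in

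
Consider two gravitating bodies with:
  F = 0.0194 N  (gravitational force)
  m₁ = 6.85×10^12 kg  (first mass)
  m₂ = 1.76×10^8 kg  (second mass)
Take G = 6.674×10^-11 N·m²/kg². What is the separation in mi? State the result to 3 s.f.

Solving F = G·m₁·m₂/r² for r: r = √(G·m₁m₂/F).
F = 0.0194 N; m₁ = 6.85×10^12 kg; m₂ = 1.76×10^8 kg; G = 6.674×10^-11 N·m²/kg².
r = 2.037×10^6 m
2.037×10^6 m × (1 mi / 1609 m) = 1265 mi

1270 mi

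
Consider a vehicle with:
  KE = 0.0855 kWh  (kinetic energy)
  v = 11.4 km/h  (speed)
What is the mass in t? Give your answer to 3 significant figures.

Rearranging: m = 2·KE/v².
KE = 0.0855 kWh = 3.078×10^5 J; v = 11.4 km/h = 3.167 m/s.
m = 61389 kg
61389 kg × (1 t / 1000 kg) = 61.39 t

61.4 t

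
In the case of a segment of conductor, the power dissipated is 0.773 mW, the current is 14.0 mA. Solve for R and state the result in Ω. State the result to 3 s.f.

Solving P = I²R for R: R = P/I².
P = 0.773 mW = 7.730×10^-4 W; I = 14.0 mA = 0.01400 A.
R = 3.944 Ω

3.94 Ω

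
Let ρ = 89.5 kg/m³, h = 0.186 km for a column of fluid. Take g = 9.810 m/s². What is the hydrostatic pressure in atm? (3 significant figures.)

P is given directly by: P = ρgh.
ρ = 89.5 kg/m³; h = 0.186 km = 186.0 m; g = 9.810 m/s².
P = 1.633×10^5 Pa
1.633×10^5 Pa × (1 atm / 1.013×10^5 Pa) = 1.612 atm

1.61 atm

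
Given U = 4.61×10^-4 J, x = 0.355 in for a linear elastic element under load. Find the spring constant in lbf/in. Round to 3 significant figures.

0.0648 lbf/in

Rearranging: k = 2U/x².
U = 4.61×10^-4 J; x = 0.355 in = 0.009017 m.
k = 11.34 N/m
11.34 N/m × (1 lbf/in / 175.1 N/m) = 0.06475 lbf/in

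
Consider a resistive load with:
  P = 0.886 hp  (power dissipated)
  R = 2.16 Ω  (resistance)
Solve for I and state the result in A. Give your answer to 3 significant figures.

Solving P = I²R for I: I = √(P/R).
P = 0.886 hp = 660.7 W; R = 2.16 Ω.
I = 17.49 A

17.5 A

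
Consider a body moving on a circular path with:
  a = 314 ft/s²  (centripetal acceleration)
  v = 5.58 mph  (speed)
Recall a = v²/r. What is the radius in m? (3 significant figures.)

0.0650 m

Rearranging: r = v²/a.
a = 314 ft/s² = 95.71 m/s²; v = 5.58 mph = 2.494 m/s.
r = 0.06502 m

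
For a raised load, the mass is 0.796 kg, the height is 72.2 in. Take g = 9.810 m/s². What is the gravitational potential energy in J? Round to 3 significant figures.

Directly: PE = mgh.
m = 0.796 kg; h = 72.2 in = 1.834 m; g = 9.810 m/s².
PE = 14.32 J  (the unit combination reduces to kg·m²/s² = J)

14.3 J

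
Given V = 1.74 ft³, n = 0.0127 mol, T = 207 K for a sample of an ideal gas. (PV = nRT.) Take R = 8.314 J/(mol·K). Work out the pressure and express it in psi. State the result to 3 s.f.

0.0643 psi

From the ideal-gas law: P = nRT/V.
V = 1.74 ft³ = 0.04927 m³; n = 0.0127 mol; T = 207 K; R = 8.314 J/(mol·K).
P = 443.6 Pa
443.6 Pa × (1 psi / 6895 Pa) = 0.06434 psi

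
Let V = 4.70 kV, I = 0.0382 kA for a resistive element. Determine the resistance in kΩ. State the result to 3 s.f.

0.123 kΩ

Rearranging V = I·R for R: R = V/I.
V = 4.70 kV = 4700 V; I = 0.0382 kA = 38.20 A.
R = 123.0 Ω
123.0 Ω × (1 kΩ / 1000 Ω) = 0.1230 kΩ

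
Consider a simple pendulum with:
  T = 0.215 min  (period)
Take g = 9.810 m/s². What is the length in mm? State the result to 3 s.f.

41400 mm

Solving T = 2π√(L/g) for L: L = g·(T/2π)².
T = 0.215 min = 12.90 s; g = 9.810 m/s².
L = 41.35 m
41.35 m × (1 mm / 0.001000 m) = 41351 mm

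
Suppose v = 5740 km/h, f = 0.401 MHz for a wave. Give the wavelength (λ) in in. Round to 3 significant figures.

Rearranging v = f·λ for λ: λ = v/f.
v = 5740 km/h = 1594 m/s; f = 0.401 MHz = 4.010×10^5 Hz.
λ = 0.003976 m
0.003976 m × (1 in / 0.02540 m) = 0.1565 in

0.157 in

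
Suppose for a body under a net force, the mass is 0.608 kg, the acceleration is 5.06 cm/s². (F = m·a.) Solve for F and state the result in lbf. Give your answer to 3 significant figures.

0.00692 lbf

Directly: F = m·a.
m = 0.608 kg; a = 5.06 cm/s² = 0.05060 m/s².
F = 0.03076 N
0.03076 N × (1 lbf / 4.448 N) = 0.006916 lbf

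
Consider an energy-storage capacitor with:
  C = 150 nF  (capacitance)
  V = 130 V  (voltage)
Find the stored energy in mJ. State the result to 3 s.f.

1.27 mJ

Directly: E = ½CV².
C = 150 nF = 1.500×10^-7 F; V = 130 V.
E = 0.001268 J
0.001268 J × (1 mJ / 0.001000 J) = 1.268 mJ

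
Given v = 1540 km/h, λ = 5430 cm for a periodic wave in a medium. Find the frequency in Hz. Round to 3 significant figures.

7.88 Hz

Rearranging v = f·λ for f: f = v/λ.
v = 1540 km/h = 427.8 m/s; λ = 5430 cm = 54.30 m.
f = 7.878 Hz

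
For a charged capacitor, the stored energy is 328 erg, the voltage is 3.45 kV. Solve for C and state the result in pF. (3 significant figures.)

Rearranging: C = 2E/V².
E = 328 erg = 3.280×10^-5 J; V = 3.45 kV = 3450 V.
C = 5.511×10^-12 F
5.511×10^-12 F × (1 pF / 1.000×10^-12 F) = 5.511 pF

5.51 pF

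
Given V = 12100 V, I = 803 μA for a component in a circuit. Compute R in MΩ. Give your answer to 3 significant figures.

15.1 MΩ

From Ohm's law: R = V/I.
V = 12100 V; I = 803 μA = 8.030×10^-4 A.
R = 1.507×10^7 Ω
1.507×10^7 Ω × (1 MΩ / 1.000×10^6 Ω) = 15.07 MΩ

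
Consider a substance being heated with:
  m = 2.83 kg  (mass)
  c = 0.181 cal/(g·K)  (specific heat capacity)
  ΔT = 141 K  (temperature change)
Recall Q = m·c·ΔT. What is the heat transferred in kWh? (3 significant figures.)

Directly: Q = mcΔT.
m = 2.83 kg; c = 0.181 cal/(g·K) = 757.3 J/(kg·K); ΔT = 141 K.
Q = 3.022×10^5 J
3.022×10^5 J × (1 kWh / 3.600×10^6 J) = 0.08394 kWh

0.0839 kWh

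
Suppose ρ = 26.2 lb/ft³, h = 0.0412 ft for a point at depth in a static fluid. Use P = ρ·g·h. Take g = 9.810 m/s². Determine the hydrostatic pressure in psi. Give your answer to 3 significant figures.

P is given directly by: P = ρgh.
ρ = 26.2 lb/ft³ = 419.7 kg/m³; h = 0.0412 ft = 0.01256 m; g = 9.810 m/s².
P = 51.70 Pa
51.70 Pa × (1 psi / 6895 Pa) = 0.007499 psi

0.00750 psi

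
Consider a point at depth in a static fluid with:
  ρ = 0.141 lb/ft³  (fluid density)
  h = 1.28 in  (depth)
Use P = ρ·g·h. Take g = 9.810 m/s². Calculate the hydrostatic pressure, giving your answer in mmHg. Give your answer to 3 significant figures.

P is given directly by: P = ρgh.
ρ = 0.141 lb/ft³ = 2.259 kg/m³; h = 1.28 in = 0.03251 m; g = 9.810 m/s².
P = 0.7204 Pa
0.7204 Pa × (1 mmHg / 133.3 Pa) = 0.005403 mmHg

0.00540 mmHg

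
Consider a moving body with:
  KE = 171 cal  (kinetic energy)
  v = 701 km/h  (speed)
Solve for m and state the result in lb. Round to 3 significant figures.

0.0832 lb

Rearranging KE = ½mv² for m: m = 2·KE/v².
KE = 171 cal = 715.5 J; v = 701 km/h = 194.7 m/s.
m = 0.03774 kg
0.03774 kg × (1 lb / 0.4536 kg) = 0.08320 lb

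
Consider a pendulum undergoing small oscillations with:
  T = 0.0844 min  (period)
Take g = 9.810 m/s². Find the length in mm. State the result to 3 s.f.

6370 mm

Rearranging T = 2π√(L/g) for L: L = g·(T/2π)².
T = 0.0844 min = 5.064 s; g = 9.810 m/s².
L = 6.372 m
6.372 m × (1 mm / 0.001000 m) = 6372 mm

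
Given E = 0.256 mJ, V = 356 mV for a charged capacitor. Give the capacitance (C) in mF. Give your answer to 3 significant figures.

4.04 mF

Rearranging: C = 2E/V².
E = 0.256 mJ = 2.560×10^-4 J; V = 356 mV = 0.3560 V.
C = 0.004040 F
0.004040 F × (1 mF / 0.001000 F) = 4.040 mF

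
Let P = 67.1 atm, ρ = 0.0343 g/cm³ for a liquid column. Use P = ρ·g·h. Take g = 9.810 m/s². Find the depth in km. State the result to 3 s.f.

Rearranging P = ρ·g·h for h: h = P/(ρ·g).
P = 67.1 atm = 6.799×10^6 Pa; ρ = 0.0343 g/cm³ = 34.30 kg/m³; g = 9.810 m/s².
h = 20206 m
20206 m × (1 km / 1000 m) = 20.21 km

20.2 km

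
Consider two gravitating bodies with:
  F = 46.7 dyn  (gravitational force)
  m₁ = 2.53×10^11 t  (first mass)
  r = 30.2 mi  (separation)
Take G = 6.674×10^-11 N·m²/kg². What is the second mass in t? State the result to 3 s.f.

From Newton's law of gravitation: m₂ = F·r²/(G·m₁).
F = 46.7 dyn = 4.670×10^-4 N; m₁ = 2.53×10^11 t = 2.530×10^14 kg; r = 30.2 mi = 48602 m; G = 6.674×10^-11 N·m²/kg².
m₂ = 65.33 kg
65.33 kg × (1 t / 1000 kg) = 0.06533 t

0.0653 t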